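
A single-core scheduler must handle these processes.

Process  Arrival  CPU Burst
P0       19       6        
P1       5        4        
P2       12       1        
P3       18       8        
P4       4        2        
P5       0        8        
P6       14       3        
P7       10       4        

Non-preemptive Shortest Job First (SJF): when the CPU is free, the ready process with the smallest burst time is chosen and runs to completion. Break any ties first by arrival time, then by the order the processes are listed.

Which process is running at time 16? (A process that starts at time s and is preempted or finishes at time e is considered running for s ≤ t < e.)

Timeline: | P5 0-8 | P4 8-10 | P1 10-14 | P2 14-15 | P6 15-18 | P7 18-22 | P0 22-28 | P3 28-36 |
Completion: P0=28  P1=14  P2=15  P3=36  P4=10  P5=8  P6=18  P7=22
Turnaround (C−A): P0=9  P1=9  P2=3  P3=18  P4=6  P5=8  P6=4  P7=12

P6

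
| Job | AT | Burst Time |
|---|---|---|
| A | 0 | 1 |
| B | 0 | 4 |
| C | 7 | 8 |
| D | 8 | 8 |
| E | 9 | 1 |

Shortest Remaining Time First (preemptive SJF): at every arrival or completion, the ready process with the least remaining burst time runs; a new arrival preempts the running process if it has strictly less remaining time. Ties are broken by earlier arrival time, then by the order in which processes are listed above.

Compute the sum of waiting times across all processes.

Timeline: | A 0-1 | B 1-5 | idle 5-7 | C 7-9 | E 9-10 | C 10-16 | D 16-24 |
Completion: A=1  B=5  C=16  D=24  E=10
Turnaround (C−A): A=1  B=5  C=9  D=16  E=1
Waiting = turnaround − burst: A=0, B=1, C=1, D=8, E=0
Total waiting = 0 + 1 + 1 + 8 + 0 = 10

10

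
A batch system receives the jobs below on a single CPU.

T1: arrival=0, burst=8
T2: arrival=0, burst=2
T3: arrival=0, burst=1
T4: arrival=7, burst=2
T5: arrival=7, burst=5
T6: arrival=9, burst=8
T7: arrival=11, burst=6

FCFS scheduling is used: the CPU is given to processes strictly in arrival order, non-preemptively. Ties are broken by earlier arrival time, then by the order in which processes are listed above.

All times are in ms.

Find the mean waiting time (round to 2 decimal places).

Gantt: | T1 0-8 | T2 8-10 | T3 10-11 | T4 11-13 | T5 13-18 | T6 18-26 | T7 26-32 |
Completion: T1=8  T2=10  T3=11  T4=13  T5=18  T6=26  T7=32
Turnaround (C−A): T1=8  T2=10  T3=11  T4=6  T5=11  T6=17  T7=21
Waiting times: T1=0, T2=8, T3=10, T4=4, T5=6, T6=9, T7=15
Average waiting = (0+8+10+4+6+9+15) / 7 = 52/7 = 7.43

7.43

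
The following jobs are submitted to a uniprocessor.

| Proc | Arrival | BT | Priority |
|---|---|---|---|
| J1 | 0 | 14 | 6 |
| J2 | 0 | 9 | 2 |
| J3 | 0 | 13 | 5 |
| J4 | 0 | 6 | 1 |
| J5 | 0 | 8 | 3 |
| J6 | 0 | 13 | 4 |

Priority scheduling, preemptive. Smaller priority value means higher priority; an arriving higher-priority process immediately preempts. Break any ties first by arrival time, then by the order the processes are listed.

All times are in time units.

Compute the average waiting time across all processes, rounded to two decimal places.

Schedule: | J4 0-6 | J2 6-15 | J5 15-23 | J6 23-36 | J3 36-49 | J1 49-63 |
Completion: J1=63  J2=15  J3=49  J4=6  J5=23  J6=36
Turnaround (C−A): J1=63  J2=15  J3=49  J4=6  J5=23  J6=36
Waiting times: J1=49, J2=6, J3=36, J4=0, J5=15, J6=23
Average waiting = (49+6+36+0+15+23) / 6 = 129/6 = 21.50

21.50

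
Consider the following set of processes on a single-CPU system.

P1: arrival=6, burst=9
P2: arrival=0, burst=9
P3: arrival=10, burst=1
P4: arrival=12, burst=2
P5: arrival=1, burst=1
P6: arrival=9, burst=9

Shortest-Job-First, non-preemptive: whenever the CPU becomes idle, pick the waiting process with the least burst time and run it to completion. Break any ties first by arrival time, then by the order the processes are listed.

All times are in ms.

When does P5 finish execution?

Schedule: | P2 0-9 | P5 9-10 | P3 10-11 | P1 11-20 | P4 20-22 | P6 22-31 |
Completion: P1=20  P2=9  P3=11  P4=22  P5=10  P6=31

10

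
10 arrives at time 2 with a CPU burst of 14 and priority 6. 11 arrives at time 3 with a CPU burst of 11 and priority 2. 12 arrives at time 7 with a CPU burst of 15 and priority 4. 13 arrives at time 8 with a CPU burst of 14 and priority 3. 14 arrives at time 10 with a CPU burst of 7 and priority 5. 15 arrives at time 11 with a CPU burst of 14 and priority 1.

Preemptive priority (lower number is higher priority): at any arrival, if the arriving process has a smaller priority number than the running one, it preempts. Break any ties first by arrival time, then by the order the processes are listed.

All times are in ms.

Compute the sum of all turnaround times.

Gantt: | idle 0-2 | 10 2-3 | 11 3-11 | 15 11-25 | 11 25-28 | 13 28-42 | 12 42-57 | 14 57-64 | 10 64-77 |
Completion: 10=77  11=28  12=57  13=42  14=64  15=25
Turnaround (C−A): 10=75  11=25  12=50  13=34  14=54  15=14
Turnaround = completion − arrival: 10=75, 11=25, 12=50, 13=34, 14=54, 15=14
Total turnaround = 75 + 25 + 50 + 34 + 54 + 14 = 252

252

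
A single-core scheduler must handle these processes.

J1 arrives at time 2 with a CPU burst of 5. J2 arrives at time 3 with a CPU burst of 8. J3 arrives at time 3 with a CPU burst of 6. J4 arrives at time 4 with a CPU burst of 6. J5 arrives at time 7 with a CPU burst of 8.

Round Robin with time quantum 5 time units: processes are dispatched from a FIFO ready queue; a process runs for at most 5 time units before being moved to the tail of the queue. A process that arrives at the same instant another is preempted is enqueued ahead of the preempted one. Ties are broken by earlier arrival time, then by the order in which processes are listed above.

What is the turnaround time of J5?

28

Gantt: | idle 0-2 | J1 2-7 | J2 7-12 | J3 12-17 | J4 17-22 | J5 22-27 | J2 27-30 | J3 30-31 | J4 31-32 | J5 32-35 |
Completion: J1=7  J2=30  J3=31  J4=32  J5=35
Turnaround(J5) = completion − arrival = 35 − 7 = 28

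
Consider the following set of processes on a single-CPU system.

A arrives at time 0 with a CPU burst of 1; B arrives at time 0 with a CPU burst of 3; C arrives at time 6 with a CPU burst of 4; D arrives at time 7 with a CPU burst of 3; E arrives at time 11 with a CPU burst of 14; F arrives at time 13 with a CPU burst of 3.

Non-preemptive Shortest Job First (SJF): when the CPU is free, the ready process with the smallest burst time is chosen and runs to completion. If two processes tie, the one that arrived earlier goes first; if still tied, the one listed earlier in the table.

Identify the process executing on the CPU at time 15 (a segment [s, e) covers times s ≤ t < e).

F

Gantt: | A 0-1 | B 1-4 | idle 4-6 | C 6-10 | D 10-13 | F 13-16 | E 16-30 |
Completion: A=1  B=4  C=10  D=13  E=30  F=16
Turnaround (C−A): A=1  B=4  C=4  D=6  E=19  F=3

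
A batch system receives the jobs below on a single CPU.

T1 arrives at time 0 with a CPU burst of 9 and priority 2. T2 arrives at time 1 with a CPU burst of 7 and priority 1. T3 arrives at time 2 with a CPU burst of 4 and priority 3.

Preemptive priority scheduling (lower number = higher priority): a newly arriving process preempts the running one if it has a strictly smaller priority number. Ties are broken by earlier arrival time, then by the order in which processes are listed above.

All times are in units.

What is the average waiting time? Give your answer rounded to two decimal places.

Timeline: | T1 0-1 | T2 1-8 | T1 8-16 | T3 16-20 |
Completion: T1=16  T2=8  T3=20
Turnaround (C−A): T1=16  T2=7  T3=18
Waiting times: T1=7, T2=0, T3=14
Average waiting = (7+0+14) / 3 = 21/3 = 7.00

7.00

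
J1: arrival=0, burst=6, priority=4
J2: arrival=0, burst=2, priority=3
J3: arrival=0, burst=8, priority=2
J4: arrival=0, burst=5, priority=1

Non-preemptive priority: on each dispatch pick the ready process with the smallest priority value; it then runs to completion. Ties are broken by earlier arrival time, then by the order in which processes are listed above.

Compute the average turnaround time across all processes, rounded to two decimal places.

13.50

Schedule: | J4 0-5 | J3 5-13 | J2 13-15 | J1 15-21 |
Completion: J1=21  J2=15  J3=13  J4=5
Turnaround times: J1=21, J2=15, J3=13, J4=5
Average turnaround = (21+15+13+5) / 4 = 54/4 = 13.50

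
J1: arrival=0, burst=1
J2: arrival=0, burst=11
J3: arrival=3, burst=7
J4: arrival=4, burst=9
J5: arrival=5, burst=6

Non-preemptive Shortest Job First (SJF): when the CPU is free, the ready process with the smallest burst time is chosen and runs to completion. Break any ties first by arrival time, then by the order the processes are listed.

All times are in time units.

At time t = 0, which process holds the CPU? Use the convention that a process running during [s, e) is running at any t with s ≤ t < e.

J1

Timeline: | J1 0-1 | J2 1-12 | J5 12-18 | J3 18-25 | J4 25-34 |
Completion: J1=1  J2=12  J3=25  J4=34  J5=18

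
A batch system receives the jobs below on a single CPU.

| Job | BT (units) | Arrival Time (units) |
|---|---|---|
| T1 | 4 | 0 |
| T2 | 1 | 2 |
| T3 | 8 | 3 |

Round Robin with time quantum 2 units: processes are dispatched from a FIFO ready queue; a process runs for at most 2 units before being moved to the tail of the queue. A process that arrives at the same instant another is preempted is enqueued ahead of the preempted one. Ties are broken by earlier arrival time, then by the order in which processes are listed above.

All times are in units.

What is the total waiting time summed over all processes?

Schedule: | T1 0-2 | T2 2-3 | T1 3-5 | T3 5-13 |
Completion: T1=5  T2=3  T3=13
Waiting = turnaround − burst: T1=1, T2=0, T3=2
Total waiting = 1 + 0 + 2 = 3

3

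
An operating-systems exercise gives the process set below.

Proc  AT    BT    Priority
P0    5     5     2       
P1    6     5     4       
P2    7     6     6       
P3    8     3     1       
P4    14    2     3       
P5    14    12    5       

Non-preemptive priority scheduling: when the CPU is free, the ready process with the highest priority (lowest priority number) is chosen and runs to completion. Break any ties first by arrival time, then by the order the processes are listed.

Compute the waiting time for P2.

25

Gantt: | idle 0-5 | P0 5-10 | P3 10-13 | P1 13-18 | P4 18-20 | P5 20-32 | P2 32-38 |
Completion: P0=10  P1=18  P2=38  P3=13  P4=20  P5=32
Turnaround (C−A): P0=5  P1=12  P2=31  P3=5  P4=6  P5=18
Waiting(P2) = turnaround − burst = 31 − 6 = 25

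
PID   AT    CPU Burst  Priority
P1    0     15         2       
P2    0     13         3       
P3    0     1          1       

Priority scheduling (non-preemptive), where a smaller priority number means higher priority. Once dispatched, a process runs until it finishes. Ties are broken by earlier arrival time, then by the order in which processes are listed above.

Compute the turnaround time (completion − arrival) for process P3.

Schedule: | P3 0-1 | P1 1-16 | P2 16-29 |
Completion: P1=16  P2=29  P3=1
Turnaround (C−A): P1=16  P2=29  P3=1
Turnaround(P3) = completion − arrival = 1 − 0 = 1

1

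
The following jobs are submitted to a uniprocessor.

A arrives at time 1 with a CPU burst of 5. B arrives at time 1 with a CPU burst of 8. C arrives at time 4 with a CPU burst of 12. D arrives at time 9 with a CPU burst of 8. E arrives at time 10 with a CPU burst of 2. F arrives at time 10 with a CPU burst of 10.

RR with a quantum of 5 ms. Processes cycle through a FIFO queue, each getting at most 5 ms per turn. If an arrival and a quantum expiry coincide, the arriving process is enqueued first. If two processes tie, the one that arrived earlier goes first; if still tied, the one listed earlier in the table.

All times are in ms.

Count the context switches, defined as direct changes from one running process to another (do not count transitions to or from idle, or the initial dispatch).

Gantt: | idle 0-1 | A 1-6 | B 6-11 | C 11-16 | D 16-21 | E 21-23 | F 23-28 | B 28-31 | C 31-36 | D 36-39 | F 39-44 | C 44-46 |
Completion: A=6  B=31  C=46  D=39  E=23  F=44
Turnaround (C−A): A=5  B=30  C=42  D=30  E=13  F=34

10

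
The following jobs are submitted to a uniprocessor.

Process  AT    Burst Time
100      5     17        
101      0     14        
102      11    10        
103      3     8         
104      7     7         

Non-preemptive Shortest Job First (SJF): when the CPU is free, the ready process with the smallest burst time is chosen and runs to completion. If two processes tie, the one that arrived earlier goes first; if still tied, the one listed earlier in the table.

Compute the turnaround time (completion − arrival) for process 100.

Timeline: | 101 0-14 | 104 14-21 | 103 21-29 | 102 29-39 | 100 39-56 |
Completion: 100=56  101=14  102=39  103=29  104=21
Turnaround (C−A): 100=51  101=14  102=28  103=26  104=14
Turnaround(100) = completion − arrival = 56 − 5 = 51

51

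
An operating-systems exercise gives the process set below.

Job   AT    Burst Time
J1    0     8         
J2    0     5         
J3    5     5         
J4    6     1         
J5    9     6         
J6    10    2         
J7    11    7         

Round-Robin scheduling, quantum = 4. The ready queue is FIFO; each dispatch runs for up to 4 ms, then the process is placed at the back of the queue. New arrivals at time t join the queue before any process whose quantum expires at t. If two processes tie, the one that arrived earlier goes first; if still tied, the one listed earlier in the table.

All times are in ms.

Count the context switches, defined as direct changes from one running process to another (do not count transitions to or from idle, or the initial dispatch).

Gantt: | J1 0-4 | J2 4-8 | J1 8-12 | J3 12-16 | J4 16-17 | J2 17-18 | J5 18-22 | J6 22-24 | J7 24-28 | J3 28-29 | J5 29-31 | J7 31-34 |
Completion: J1=12  J2=18  J3=29  J4=17  J5=31  J6=24  J7=34

11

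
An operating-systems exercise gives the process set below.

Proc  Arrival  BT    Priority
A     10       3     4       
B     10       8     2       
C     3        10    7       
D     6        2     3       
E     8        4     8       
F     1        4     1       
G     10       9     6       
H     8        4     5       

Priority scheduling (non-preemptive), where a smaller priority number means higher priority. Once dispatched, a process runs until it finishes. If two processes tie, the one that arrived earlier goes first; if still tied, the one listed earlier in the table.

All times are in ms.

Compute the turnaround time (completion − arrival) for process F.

Timeline: | idle 0-1 | F 1-5 | C 5-15 | B 15-23 | D 23-25 | A 25-28 | H 28-32 | G 32-41 | E 41-45 |
Completion: A=28  B=23  C=15  D=25  E=45  F=5  G=41  H=32
Turnaround(F) = completion − arrival = 5 − 1 = 4

4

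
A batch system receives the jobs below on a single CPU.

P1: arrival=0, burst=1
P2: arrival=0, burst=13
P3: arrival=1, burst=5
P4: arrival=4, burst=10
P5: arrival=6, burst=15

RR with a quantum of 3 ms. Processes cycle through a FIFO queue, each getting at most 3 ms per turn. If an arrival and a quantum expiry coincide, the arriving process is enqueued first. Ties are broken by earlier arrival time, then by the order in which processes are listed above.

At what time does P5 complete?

44

Schedule: | P1 0-1 | P2 1-4 | P3 4-7 | P4 7-10 | P2 10-13 | P5 13-16 | P3 16-18 | P4 18-21 | P2 21-24 | P5 24-27 | P4 27-30 | P2 30-33 | P5 33-36 | P4 36-37 | P2 37-38 | P5 38-44 |
Completion: P1=1  P2=38  P3=18  P4=37  P5=44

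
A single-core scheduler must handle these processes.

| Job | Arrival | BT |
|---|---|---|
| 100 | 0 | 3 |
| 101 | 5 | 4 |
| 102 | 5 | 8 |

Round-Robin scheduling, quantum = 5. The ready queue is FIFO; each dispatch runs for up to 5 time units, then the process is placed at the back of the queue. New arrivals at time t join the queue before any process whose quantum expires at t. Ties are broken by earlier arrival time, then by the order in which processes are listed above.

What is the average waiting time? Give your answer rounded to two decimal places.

Schedule: | 100 0-3 | idle 3-5 | 101 5-9 | 102 9-17 |
Completion: 100=3  101=9  102=17
Turnaround (C−A): 100=3  101=4  102=12
Waiting times: 100=0, 101=0, 102=4
Average waiting = (0+0+4) / 3 = 4/3 = 1.33

1.33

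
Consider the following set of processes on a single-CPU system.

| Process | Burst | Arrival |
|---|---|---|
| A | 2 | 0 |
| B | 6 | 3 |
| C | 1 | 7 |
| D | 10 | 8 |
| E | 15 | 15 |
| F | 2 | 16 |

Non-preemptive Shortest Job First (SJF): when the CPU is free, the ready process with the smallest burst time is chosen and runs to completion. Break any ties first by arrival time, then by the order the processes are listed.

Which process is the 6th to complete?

Timeline: | A 0-2 | idle 2-3 | B 3-9 | C 9-10 | D 10-20 | F 20-22 | E 22-37 |
Completion: A=2  B=9  C=10  D=20  E=37  F=22
Finish order: A → B → C → D → F → E

E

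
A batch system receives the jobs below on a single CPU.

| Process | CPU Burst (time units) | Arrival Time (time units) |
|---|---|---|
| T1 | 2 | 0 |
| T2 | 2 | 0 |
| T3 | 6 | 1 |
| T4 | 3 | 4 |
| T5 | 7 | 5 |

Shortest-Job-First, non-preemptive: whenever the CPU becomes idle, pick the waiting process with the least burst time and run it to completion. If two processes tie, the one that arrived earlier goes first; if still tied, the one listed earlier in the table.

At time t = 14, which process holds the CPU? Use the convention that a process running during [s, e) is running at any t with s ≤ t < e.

Schedule: | T1 0-2 | T2 2-4 | T4 4-7 | T3 7-13 | T5 13-20 |
Completion: T1=2  T2=4  T3=13  T4=7  T5=20
Turnaround (C−A): T1=2  T2=4  T3=12  T4=3  T5=15

T5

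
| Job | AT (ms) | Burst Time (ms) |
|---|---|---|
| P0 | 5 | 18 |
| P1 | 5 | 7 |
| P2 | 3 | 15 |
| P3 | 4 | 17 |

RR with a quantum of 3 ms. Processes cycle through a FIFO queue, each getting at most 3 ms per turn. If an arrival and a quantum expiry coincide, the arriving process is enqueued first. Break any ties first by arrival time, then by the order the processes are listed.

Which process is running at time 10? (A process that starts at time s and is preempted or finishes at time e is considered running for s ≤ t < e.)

Schedule: | idle 0-3 | P2 3-6 | P3 6-9 | P0 9-12 | P1 12-15 | P2 15-18 | P3 18-21 | P0 21-24 | P1 24-27 | P2 27-30 | P3 30-33 | P0 33-36 | P1 36-37 | P2 37-40 | P3 40-43 | P0 43-46 | P2 46-49 | P3 49-52 | P0 52-55 | P3 55-57 | P0 57-60 |
Completion: P0=60  P1=37  P2=49  P3=57
Turnaround (C−A): P0=55  P1=32  P2=46  P3=53

P0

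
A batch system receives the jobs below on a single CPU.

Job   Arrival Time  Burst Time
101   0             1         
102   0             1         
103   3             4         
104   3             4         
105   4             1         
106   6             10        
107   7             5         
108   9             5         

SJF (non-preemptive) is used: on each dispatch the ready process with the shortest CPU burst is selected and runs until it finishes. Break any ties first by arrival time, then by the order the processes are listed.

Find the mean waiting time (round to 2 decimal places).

Gantt: | 101 0-1 | 102 1-2 | idle 2-3 | 103 3-7 | 105 7-8 | 104 8-12 | 107 12-17 | 108 17-22 | 106 22-32 |
Completion: 101=1  102=2  103=7  104=12  105=8  106=32  107=17  108=22
Turnaround (C−A): 101=1  102=2  103=4  104=9  105=4  106=26  107=10  108=13
Waiting times: 101=0, 102=1, 103=0, 104=5, 105=3, 106=16, 107=5, 108=8
Average waiting = (0+1+0+5+3+16+5+8) / 8 = 38/8 = 4.75

4.75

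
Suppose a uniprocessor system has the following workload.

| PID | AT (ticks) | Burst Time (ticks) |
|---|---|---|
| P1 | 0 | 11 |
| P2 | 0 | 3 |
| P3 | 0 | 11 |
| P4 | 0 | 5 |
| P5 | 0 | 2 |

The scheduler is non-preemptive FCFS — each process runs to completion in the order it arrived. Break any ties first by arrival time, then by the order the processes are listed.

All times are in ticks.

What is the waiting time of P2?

11

Gantt: | P1 0-11 | P2 11-14 | P3 14-25 | P4 25-30 | P5 30-32 |
Completion: P1=11  P2=14  P3=25  P4=30  P5=32
Turnaround (C−A): P1=11  P2=14  P3=25  P4=30  P5=32
Waiting(P2) = turnaround − burst = 14 − 3 = 11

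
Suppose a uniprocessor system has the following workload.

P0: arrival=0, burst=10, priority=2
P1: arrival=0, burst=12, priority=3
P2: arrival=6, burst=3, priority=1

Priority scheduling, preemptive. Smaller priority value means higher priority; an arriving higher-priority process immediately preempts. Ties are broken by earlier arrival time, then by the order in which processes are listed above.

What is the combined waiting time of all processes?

Gantt: | P0 0-6 | P2 6-9 | P0 9-13 | P1 13-25 |
Completion: P0=13  P1=25  P2=9
Waiting = turnaround − burst: P0=3, P1=13, P2=0
Total waiting = 3 + 13 + 0 = 16

16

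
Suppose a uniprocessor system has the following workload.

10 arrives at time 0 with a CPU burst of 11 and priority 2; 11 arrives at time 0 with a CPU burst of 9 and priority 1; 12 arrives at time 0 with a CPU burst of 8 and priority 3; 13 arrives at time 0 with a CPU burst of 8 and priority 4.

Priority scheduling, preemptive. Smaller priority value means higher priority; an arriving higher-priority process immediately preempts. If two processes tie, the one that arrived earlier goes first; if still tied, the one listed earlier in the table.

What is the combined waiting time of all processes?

Schedule: | 11 0-9 | 10 9-20 | 12 20-28 | 13 28-36 |
Completion: 10=20  11=9  12=28  13=36
Turnaround (C−A): 10=20  11=9  12=28  13=36
Waiting = turnaround − burst: 10=9, 11=0, 12=20, 13=28
Total waiting = 9 + 0 + 20 + 28 = 57

57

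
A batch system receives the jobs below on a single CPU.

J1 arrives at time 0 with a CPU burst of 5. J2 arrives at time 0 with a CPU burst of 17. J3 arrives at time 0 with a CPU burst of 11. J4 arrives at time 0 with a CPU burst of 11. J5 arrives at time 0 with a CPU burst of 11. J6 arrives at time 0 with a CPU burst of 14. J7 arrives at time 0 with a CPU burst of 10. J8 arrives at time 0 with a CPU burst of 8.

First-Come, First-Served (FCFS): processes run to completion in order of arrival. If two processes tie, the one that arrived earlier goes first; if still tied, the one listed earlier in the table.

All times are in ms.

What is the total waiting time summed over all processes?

Timeline: | J1 0-5 | J2 5-22 | J3 22-33 | J4 33-44 | J5 44-55 | J6 55-69 | J7 69-79 | J8 79-87 |
Completion: J1=5  J2=22  J3=33  J4=44  J5=55  J6=69  J7=79  J8=87
Turnaround (C−A): J1=5  J2=22  J3=33  J4=44  J5=55  J6=69  J7=79  J8=87
Waiting = turnaround − burst: J1=0, J2=5, J3=22, J4=33, J5=44, J6=55, J7=69, J8=79
Total waiting = 0 + 5 + 22 + 33 + 44 + 55 + 69 + 79 = 307

307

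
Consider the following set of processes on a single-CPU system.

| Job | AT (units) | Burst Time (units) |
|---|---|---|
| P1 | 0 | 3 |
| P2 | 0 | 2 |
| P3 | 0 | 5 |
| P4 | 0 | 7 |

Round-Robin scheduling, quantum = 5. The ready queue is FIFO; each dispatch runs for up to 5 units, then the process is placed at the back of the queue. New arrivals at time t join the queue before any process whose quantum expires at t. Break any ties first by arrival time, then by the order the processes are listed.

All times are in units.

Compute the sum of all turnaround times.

Schedule: | P1 0-3 | P2 3-5 | P3 5-10 | P4 10-17 |
Completion: P1=3  P2=5  P3=10  P4=17
Turnaround (C−A): P1=3  P2=5  P3=10  P4=17
Turnaround = completion − arrival: P1=3, P2=5, P3=10, P4=17
Total turnaround = 3 + 5 + 10 + 17 = 35

35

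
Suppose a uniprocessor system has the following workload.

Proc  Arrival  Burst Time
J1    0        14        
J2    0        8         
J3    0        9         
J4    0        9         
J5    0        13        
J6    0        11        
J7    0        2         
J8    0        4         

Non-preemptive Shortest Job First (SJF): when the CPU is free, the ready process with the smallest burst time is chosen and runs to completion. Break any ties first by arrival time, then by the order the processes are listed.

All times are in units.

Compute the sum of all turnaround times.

246

Timeline: | J7 0-2 | J8 2-6 | J2 6-14 | J3 14-23 | J4 23-32 | J6 32-43 | J5 43-56 | J1 56-70 |
Completion: J1=70  J2=14  J3=23  J4=32  J5=56  J6=43  J7=2  J8=6
Turnaround (C−A): J1=70  J2=14  J3=23  J4=32  J5=56  J6=43  J7=2  J8=6
Turnaround = completion − arrival: J1=70, J2=14, J3=23, J4=32, J5=56, J6=43, J7=2, J8=6
Total turnaround = 70 + 14 + 23 + 32 + 56 + 43 + 2 + 6 = 246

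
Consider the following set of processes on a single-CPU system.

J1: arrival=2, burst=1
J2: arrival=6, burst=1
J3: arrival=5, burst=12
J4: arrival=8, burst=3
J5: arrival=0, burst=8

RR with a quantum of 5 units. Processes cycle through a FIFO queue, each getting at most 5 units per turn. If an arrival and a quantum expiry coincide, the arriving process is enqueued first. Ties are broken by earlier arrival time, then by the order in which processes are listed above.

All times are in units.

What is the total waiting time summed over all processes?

32

Schedule: | J5 0-5 | J1 5-6 | J3 6-11 | J5 11-14 | J2 14-15 | J4 15-18 | J3 18-25 |
Completion: J1=6  J2=15  J3=25  J4=18  J5=14
Turnaround (C−A): J1=4  J2=9  J3=20  J4=10  J5=14
Waiting = turnaround − burst: J1=3, J2=8, J3=8, J4=7, J5=6
Total waiting = 3 + 8 + 8 + 7 + 6 = 32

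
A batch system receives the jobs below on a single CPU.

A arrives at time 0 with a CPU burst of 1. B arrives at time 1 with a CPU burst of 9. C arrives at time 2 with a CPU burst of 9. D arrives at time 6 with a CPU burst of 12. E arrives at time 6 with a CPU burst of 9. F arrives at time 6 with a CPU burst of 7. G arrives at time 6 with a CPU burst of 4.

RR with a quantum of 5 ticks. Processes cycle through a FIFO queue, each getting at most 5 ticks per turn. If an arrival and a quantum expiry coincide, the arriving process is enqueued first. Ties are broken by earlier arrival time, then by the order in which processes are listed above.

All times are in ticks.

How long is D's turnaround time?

Schedule: | A 0-1 | B 1-6 | C 6-11 | D 11-16 | E 16-21 | F 21-26 | G 26-30 | B 30-34 | C 34-38 | D 38-43 | E 43-47 | F 47-49 | D 49-51 |
Completion: A=1  B=34  C=38  D=51  E=47  F=49  G=30
Turnaround(D) = completion − arrival = 51 − 6 = 45

45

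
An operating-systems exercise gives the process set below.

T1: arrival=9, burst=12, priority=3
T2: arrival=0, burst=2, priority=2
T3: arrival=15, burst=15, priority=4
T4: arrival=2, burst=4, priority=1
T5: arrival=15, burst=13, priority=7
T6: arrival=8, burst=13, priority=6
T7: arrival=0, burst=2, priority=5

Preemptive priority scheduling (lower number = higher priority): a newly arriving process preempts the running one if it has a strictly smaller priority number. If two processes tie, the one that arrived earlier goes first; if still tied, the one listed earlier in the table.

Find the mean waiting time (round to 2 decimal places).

10.29

Timeline: | T2 0-2 | T4 2-6 | T7 6-8 | T6 8-9 | T1 9-21 | T3 21-36 | T6 36-48 | T5 48-61 |
Completion: T1=21  T2=2  T3=36  T4=6  T5=61  T6=48  T7=8
Turnaround (C−A): T1=12  T2=2  T3=21  T4=4  T5=46  T6=40  T7=8
Waiting times: T1=0, T2=0, T3=6, T4=0, T5=33, T6=27, T7=6
Average waiting = (0+0+6+0+33+27+6) / 7 = 72/7 = 10.29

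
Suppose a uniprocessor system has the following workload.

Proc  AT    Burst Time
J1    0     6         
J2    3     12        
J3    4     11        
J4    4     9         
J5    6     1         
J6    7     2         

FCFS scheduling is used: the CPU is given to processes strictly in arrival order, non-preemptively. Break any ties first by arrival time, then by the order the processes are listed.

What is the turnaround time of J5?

Schedule: | J1 0-6 | J2 6-18 | J3 18-29 | J4 29-38 | J5 38-39 | J6 39-41 |
Completion: J1=6  J2=18  J3=29  J4=38  J5=39  J6=41
Turnaround(J5) = completion − arrival = 39 − 6 = 33

33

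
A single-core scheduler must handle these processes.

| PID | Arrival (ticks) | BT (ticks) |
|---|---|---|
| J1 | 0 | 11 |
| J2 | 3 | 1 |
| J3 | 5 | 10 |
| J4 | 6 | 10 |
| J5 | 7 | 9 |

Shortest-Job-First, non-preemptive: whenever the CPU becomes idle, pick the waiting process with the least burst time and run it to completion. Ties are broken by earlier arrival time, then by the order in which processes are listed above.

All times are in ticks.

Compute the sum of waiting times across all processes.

54

Timeline: | J1 0-11 | J2 11-12 | J5 12-21 | J3 21-31 | J4 31-41 |
Completion: J1=11  J2=12  J3=31  J4=41  J5=21
Waiting = turnaround − burst: J1=0, J2=8, J3=16, J4=25, J5=5
Total waiting = 0 + 8 + 16 + 25 + 5 = 54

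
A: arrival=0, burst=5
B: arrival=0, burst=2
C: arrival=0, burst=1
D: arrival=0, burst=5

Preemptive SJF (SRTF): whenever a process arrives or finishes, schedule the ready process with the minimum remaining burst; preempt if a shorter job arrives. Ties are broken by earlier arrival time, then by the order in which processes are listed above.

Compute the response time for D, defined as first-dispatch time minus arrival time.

Schedule: | C 0-1 | B 1-3 | A 3-8 | D 8-13 |
Completion: A=8  B=3  C=1  D=13
Response(D) = first start − arrival = 8 − 0 = 8

8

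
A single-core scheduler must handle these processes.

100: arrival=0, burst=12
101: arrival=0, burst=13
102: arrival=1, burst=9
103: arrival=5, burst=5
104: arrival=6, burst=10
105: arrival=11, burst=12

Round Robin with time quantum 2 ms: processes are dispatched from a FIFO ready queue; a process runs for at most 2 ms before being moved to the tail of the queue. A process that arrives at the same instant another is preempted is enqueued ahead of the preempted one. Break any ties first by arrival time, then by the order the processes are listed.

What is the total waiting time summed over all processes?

Timeline: | 100 0-2 | 101 2-4 | 102 4-6 | 100 6-8 | 101 8-10 | 103 10-12 | 104 12-14 | 102 14-16 | 100 16-18 | 101 18-20 | 105 20-22 | 103 22-24 | 104 24-26 | 102 26-28 | 100 28-30 | 101 30-32 | 105 32-34 | 103 34-35 | 104 35-37 | 102 37-39 | 100 39-41 | 101 41-43 | 105 43-45 | 104 45-47 | 102 47-48 | 100 48-50 | 101 50-52 | 105 52-54 | 104 54-56 | 101 56-57 | 105 57-61 |
Completion: 100=50  101=57  102=48  103=35  104=56  105=61
Turnaround (C−A): 100=50  101=57  102=47  103=30  104=50  105=50
Waiting = turnaround − burst: 100=38, 101=44, 102=38, 103=25, 104=40, 105=38
Total waiting = 38 + 44 + 38 + 25 + 40 + 38 = 223

223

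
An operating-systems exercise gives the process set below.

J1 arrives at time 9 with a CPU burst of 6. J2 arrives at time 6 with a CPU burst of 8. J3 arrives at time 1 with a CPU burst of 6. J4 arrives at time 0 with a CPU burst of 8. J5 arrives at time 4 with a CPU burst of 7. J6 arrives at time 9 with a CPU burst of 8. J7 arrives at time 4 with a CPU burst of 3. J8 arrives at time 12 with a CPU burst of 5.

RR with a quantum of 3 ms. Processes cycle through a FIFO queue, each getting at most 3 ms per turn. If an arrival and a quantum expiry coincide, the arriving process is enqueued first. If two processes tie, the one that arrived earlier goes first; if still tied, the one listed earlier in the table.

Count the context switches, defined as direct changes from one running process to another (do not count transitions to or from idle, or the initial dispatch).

Gantt: | J4 0-3 | J3 3-6 | J4 6-9 | J5 9-12 | J7 12-15 | J2 15-18 | J3 18-21 | J1 21-24 | J6 24-27 | J4 27-29 | J8 29-32 | J5 32-35 | J2 35-38 | J1 38-41 | J6 41-44 | J8 44-46 | J5 46-47 | J2 47-49 | J6 49-51 |
Completion: J1=41  J2=49  J3=21  J4=29  J5=47  J6=51  J7=15  J8=46

18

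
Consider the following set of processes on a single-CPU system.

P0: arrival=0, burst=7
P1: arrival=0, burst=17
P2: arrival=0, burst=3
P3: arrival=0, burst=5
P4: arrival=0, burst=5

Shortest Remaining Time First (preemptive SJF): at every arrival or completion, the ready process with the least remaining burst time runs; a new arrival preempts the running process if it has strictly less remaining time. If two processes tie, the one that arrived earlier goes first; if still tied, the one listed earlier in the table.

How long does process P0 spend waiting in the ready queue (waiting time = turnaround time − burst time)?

Gantt: | P2 0-3 | P3 3-8 | P4 8-13 | P0 13-20 | P1 20-37 |
Completion: P0=20  P1=37  P2=3  P3=8  P4=13
Waiting(P0) = turnaround − burst = 20 − 7 = 13

13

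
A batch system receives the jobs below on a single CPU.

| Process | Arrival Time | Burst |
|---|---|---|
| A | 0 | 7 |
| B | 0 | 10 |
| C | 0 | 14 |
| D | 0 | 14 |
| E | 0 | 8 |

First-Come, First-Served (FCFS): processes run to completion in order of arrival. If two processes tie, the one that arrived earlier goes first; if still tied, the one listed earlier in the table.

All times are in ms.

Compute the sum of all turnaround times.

153

Schedule: | A 0-7 | B 7-17 | C 17-31 | D 31-45 | E 45-53 |
Completion: A=7  B=17  C=31  D=45  E=53
Turnaround (C−A): A=7  B=17  C=31  D=45  E=53
Turnaround = completion − arrival: A=7, B=17, C=31, D=45, E=53
Total turnaround = 7 + 17 + 31 + 45 + 53 = 153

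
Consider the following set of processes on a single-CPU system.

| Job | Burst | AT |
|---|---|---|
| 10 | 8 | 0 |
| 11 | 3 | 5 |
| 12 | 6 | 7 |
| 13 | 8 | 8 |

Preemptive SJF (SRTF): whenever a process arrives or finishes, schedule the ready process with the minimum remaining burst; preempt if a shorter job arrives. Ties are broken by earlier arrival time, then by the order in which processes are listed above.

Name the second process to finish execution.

11

Gantt: | 10 0-8 | 11 8-11 | 12 11-17 | 13 17-25 |
Completion: 10=8  11=11  12=17  13=25
Turnaround (C−A): 10=8  11=6  12=10  13=17
Finish order: 10 → 11 → 12 → 13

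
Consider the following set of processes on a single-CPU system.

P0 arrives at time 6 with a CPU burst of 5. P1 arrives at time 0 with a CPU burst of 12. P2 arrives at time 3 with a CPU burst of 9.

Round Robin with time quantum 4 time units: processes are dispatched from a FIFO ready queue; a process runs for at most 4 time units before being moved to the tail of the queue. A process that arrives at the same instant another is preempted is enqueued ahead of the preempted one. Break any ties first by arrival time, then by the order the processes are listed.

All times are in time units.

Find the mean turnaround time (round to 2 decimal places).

Schedule: | P1 0-4 | P2 4-8 | P1 8-12 | P0 12-16 | P2 16-20 | P1 20-24 | P0 24-25 | P2 25-26 |
Completion: P0=25  P1=24  P2=26
Turnaround (C−A): P0=19  P1=24  P2=23
Turnaround times: P0=19, P1=24, P2=23
Average turnaround = (19+24+23) / 3 = 66/3 = 22.00

22.00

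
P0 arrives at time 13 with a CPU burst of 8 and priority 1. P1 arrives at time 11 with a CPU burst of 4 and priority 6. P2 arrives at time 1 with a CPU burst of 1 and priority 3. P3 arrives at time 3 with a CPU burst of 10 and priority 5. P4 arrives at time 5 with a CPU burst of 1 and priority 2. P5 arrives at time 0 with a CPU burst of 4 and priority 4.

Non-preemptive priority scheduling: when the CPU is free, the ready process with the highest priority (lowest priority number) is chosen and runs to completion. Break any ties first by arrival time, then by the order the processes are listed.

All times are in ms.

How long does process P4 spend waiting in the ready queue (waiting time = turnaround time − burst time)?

0

Gantt: | P5 0-4 | P2 4-5 | P4 5-6 | P3 6-16 | P0 16-24 | P1 24-28 |
Completion: P0=24  P1=28  P2=5  P3=16  P4=6  P5=4
Waiting(P4) = turnaround − burst = 1 − 1 = 0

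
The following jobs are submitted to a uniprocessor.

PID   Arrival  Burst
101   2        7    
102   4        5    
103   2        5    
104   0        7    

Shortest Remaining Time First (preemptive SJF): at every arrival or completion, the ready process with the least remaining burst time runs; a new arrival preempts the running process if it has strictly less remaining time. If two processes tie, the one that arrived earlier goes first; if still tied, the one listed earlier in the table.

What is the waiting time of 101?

Gantt: | 104 0-7 | 103 7-12 | 102 12-17 | 101 17-24 |
Completion: 101=24  102=17  103=12  104=7
Turnaround (C−A): 101=22  102=13  103=10  104=7
Waiting(101) = turnaround − burst = 22 − 7 = 15

15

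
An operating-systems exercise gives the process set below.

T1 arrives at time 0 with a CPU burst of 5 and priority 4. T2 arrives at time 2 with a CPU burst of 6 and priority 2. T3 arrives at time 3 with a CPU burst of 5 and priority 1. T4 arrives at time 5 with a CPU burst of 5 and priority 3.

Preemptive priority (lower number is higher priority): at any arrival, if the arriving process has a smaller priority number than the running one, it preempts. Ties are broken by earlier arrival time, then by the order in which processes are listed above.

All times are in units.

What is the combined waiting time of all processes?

29

Schedule: | T1 0-2 | T2 2-3 | T3 3-8 | T2 8-13 | T4 13-18 | T1 18-21 |
Completion: T1=21  T2=13  T3=8  T4=18
Turnaround (C−A): T1=21  T2=11  T3=5  T4=13
Waiting = turnaround − burst: T1=16, T2=5, T3=0, T4=8
Total waiting = 16 + 5 + 0 + 8 = 29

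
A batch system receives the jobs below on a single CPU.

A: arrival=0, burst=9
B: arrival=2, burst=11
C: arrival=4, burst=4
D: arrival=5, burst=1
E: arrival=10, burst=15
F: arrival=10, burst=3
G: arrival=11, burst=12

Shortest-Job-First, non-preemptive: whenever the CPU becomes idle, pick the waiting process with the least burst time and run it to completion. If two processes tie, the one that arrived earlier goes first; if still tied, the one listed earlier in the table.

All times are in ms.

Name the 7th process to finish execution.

Timeline: | A 0-9 | D 9-10 | F 10-13 | C 13-17 | B 17-28 | G 28-40 | E 40-55 |
Completion: A=9  B=28  C=17  D=10  E=55  F=13  G=40
Finish order: A → D → F → C → B → G → E

E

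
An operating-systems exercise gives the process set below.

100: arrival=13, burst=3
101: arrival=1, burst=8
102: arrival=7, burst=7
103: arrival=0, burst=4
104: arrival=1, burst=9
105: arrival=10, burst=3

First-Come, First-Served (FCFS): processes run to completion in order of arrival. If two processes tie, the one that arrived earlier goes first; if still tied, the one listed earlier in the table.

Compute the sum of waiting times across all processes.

64

Timeline: | 103 0-4 | 101 4-12 | 104 12-21 | 102 21-28 | 105 28-31 | 100 31-34 |
Completion: 100=34  101=12  102=28  103=4  104=21  105=31
Turnaround (C−A): 100=21  101=11  102=21  103=4  104=20  105=21
Waiting = turnaround − burst: 100=18, 101=3, 102=14, 103=0, 104=11, 105=18
Total waiting = 18 + 3 + 14 + 0 + 11 + 18 = 64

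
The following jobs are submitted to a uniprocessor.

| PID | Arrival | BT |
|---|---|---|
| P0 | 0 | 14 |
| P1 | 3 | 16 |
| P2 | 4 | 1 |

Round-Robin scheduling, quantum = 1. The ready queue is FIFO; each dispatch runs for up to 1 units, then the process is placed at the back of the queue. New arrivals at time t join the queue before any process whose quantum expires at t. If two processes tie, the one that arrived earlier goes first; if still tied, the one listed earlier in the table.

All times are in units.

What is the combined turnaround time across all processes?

56

Gantt: | P0 0-3 | P1 3-4 | P0 4-5 | P2 5-6 | P1 6-7 | P0 7-8 | P1 8-9 | P0 9-10 | P1 10-11 | P0 11-12 | P1 12-13 | P0 13-14 | P1 14-15 | P0 15-16 | P1 16-17 | P0 17-18 | P1 18-19 | P0 19-20 | P1 20-21 | P0 21-22 | P1 22-23 | P0 23-24 | P1 24-25 | P0 25-26 | P1 26-31 |
Completion: P0=26  P1=31  P2=6
Turnaround (C−A): P0=26  P1=28  P2=2
Turnaround = completion − arrival: P0=26, P1=28, P2=2
Total turnaround = 26 + 28 + 2 = 56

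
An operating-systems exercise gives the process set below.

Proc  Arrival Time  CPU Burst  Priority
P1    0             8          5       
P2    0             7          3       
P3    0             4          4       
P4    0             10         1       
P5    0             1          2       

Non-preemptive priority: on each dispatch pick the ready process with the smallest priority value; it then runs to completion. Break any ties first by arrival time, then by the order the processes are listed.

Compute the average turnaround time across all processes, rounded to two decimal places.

18.20

Schedule: | P4 0-10 | P5 10-11 | P2 11-18 | P3 18-22 | P1 22-30 |
Completion: P1=30  P2=18  P3=22  P4=10  P5=11
Turnaround times: P1=30, P2=18, P3=22, P4=10, P5=11
Average turnaround = (30+18+22+10+11) / 5 = 91/5 = 18.20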